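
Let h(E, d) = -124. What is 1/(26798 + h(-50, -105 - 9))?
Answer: 1/26674 ≈ 3.7490e-5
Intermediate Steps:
1/(26798 + h(-50, -105 - 9)) = 1/(26798 - 124) = 1/26674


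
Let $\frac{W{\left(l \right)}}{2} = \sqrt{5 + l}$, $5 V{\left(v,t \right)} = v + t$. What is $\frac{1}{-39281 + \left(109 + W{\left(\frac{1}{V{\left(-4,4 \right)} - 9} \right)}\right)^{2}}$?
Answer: $- \frac{277227}{7581188720} - \frac{2943 \sqrt{11}}{7581188720} \approx -3.7855 \cdot 10^{-5}$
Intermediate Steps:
$V{\left(v,t \right)} = \frac{t}{5} + \frac{v}{5}$ ($V{\left(v,t \right)} = \frac{v + t}{5} = \frac{t + v}{5} = \frac{t}{5} + \frac{v}{5}$)
$W{\left(l \right)} = 2 \sqrt{5 + l}$
$\frac{1}{-39281 + \left(109 + W{\left(\frac{1}{V{\left(-4,4 \right)} - 9} \right)}\right)^{2}} = \frac{1}{-39281 + \left(109 + 2 \sqrt{5 + \frac{1}{\left(\frac{1}{5} \cdot 4 + \frac{1}{5} \left(-4\right)\right) - 9}}\right)^{2}} = \frac{1}{-39281 + \left(109 + 2 \sqrt{5 + \frac{1}{\left(\frac{4}{5} - \frac{4}{5}\right) - 9}}\right)^{2}} = \frac{1}{-39281 + \left(109 + 2 \sqrt{5 + \frac{1}{0 - 9}}\right)^{2}} = \frac{1}{-39281 + \left(109 + 2 \sqrt{5 + \frac{1}{-9}}\right)^{2}} = \frac{1}{-39281 + \left(109 + 2 \sqrt{5 - \frac{1}{9}}\right)^{2}} = \frac{1}{-39281 + \left(109 + 2 \sqrt{\frac{44}{9}}\right)^{2}} = \frac{1}{-39281 + \left(109 + 2 \frac{2 \sqrt{11}}{3}\right)^{2}} = \frac{1}{-39281 + \left(109 + \frac{4 \sqrt{11}}{3}\right)^{2}}$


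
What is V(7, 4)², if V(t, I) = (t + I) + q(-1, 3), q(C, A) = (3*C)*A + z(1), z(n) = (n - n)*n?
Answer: 4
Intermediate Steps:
z(n) = 0 (z(n) = 0*n = 0)
q(C, A) = 3*A*C (q(C, A) = (3*C)*A + 0 = 3*A*C + 0 = 3*A*C)
V(t, I) = -9 + I + t (V(t, I) = (t + I) + 3*3*(-1) = (I + t) - 9 = -9 + I + t)
V(7, 4)² = (-9 + 4 + 7)² = 2² = 4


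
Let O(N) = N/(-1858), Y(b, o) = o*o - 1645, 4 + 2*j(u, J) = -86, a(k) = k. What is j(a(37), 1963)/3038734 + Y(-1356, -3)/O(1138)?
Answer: 4618401611891/1729039646 ≈ 2671.1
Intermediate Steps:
j(u, J) = -45 (j(u, J) = -2 + (1/2)*(-86) = -2 - 43 = -45)
Y(b, o) = -1645 + o**2 (Y(b, o) = o**2 - 1645 = -1645 + o**2)
O(N) = -N/1858 (O(N) = N*(-1/1858) = -N/1858)
j(a(37), 1963)/3038734 + Y(-1356, -3)/O(1138) = -45/3038734 + (-1645 + (-3)**2)/((-1/1858*1138)) = -45*1/3038734 + (-1645 + 9)/(-569/929) = -45/3038734 - 1636*(-929/569) = -45/3038734 + 1519844/569 = 4618401611891/1729039646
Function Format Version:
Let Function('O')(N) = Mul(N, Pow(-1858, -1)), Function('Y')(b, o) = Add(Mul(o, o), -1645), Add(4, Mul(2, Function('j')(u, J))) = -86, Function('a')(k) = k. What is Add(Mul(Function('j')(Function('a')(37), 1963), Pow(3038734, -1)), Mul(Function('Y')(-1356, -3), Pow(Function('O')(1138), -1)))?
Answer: Rational(4618401611891, 1729039646) ≈ 2671.1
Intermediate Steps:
Function('j')(u, J) = -45 (Function('j')(u, J) = Add(-2, Mul(Rational(1, 2), -86)) = Add(-2, -43) = -45)
Function('Y')(b, o) = Add(-1645, Pow(o, 2)) (Function('Y')(b, o) = Add(Pow(o, 2), -1645) = Add(-1645, Pow(o, 2)))
Function('O')(N) = Mul(Rational(-1, 1858), N) (Function('O')(N) = Mul(N, Rational(-1, 1858)) = Mul(Rational(-1, 1858), N))
Add(Mul(Function('j')(Function('a')(37), 1963), Pow(3038734, -1)), Mul(Function('Y')(-1356, -3), Pow(Function('O')(1138), -1))) = Add(Mul(-45, Pow(3038734, -1)), Mul(Add(-1645, Pow(-3, 2)), Pow(Mul(Rational(-1, 1858), 1138), -1))) = Add(Mul(-45, Rational(1, 3038734)), Mul(Add(-1645, 9), Pow(Rational(-569, 929), -1))) = Add(Rational(-45, 3038734), Mul(-1636, Rational(-929, 569))) = Add(Rational(-45, 3038734), Rational(1519844, 569)) = Rational(4618401611891, 1729039646)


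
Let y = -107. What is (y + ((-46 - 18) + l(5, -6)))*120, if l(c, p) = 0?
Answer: -20520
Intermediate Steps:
(y + ((-46 - 18) + l(5, -6)))*120 = (-107 + ((-46 - 18) + 0))*120 = (-107 + (-64 + 0))*120 = (-107 - 64)*120 = -171*120 = -20520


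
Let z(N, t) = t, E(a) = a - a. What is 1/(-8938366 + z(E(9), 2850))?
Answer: -1/8935516 ≈ -1.1191e-7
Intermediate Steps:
E(a) = 0
1/(-8938366 + z(E(9), 2850)) = 1/(-8938366 + 2850) = 1/(-8935516) = -1/8935516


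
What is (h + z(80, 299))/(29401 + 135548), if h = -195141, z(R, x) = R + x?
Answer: -194762/164949 ≈ -1.1807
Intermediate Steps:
(h + z(80, 299))/(29401 + 135548) = (-195141 + (80 + 299))/(29401 + 135548) = (-195141 + 379)/164949 = -194762*1/164949 = -194762/164949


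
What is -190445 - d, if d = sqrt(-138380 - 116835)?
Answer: -190445 - I*sqrt(255215) ≈ -1.9045e+5 - 505.19*I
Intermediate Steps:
d = I*sqrt(255215) (d = sqrt(-255215) = I*sqrt(255215) ≈ 505.19*I)
-190445 - d = -190445 - I*sqrt(255215)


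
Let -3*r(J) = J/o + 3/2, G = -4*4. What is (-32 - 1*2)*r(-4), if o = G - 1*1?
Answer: 59/3 ≈ 19.667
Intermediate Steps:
G = -16
o = -17 (o = -16 - 1*1 = -16 - 1 = -17)
r(J) = -½ + J/51 (r(J) = -(J/(-17) + 3/2)/3 = -(J*(-1/17) + 3*(½))/3 = -(-J/17 + 3/2)/3 = -(3/2 - J/17)/3 = -½ + J/51)
(-32 - 1*2)*r(-4) = (-32 - 1*2)*(-½ + (1/51)*(-4)) = (-32 - 2)*(-½ - 4/51) = -34*(-59/102) = 59/3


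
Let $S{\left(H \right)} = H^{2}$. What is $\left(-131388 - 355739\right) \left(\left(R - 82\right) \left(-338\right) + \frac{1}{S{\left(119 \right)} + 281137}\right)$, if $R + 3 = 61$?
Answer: $- \frac{1166891965685879}{295298} \approx -3.9516 \cdot 10^{9}$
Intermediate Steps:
$R = 58$ ($R = -3 + 61 = 58$)
$\left(-131388 - 355739\right) \left(\left(R - 82\right) \left(-338\right) + \frac{1}{S{\left(119 \right)} + 281137}\right) = \left(-131388 - 355739\right) \left(\left(58 - 82\right) \left(-338\right) + \frac{1}{119^{2} + 281137}\right) = - 487127 \left(\left(-24\right) \left(-338\right) + \frac{1}{14161 + 281137}\right) = - 487127 \left(8112 + \frac{1}{295298}\right) = \left(-487127\right) \frac{2395457377}{295298} = - \frac{1166891965685879}{295298}$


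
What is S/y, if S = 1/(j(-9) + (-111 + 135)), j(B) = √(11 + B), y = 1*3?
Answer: 4/287 - √2/1722 ≈ 0.013116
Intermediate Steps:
y = 3
S = 1/(24 + √2) (S = 1/(√(11 - 9) + (-111 + 135)) = 1/(√2 + 24) = 1/(24 + √2) ≈ 0.039348)
S/y = (12/287 - √2/574)/3 = (12/287 - √2/574)*(⅓) = 4/287 - √2/1722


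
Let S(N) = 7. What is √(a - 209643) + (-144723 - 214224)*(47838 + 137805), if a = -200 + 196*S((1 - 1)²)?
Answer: -66635997921 + I*√208471 ≈ -6.6636e+10 + 456.59*I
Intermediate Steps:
a = 1172 (a = -200 + 196*7 = -200 + 1372 = 1172)
√(a - 209643) + (-144723 - 214224)*(47838 + 137805) = √(1172 - 209643) + (-144723 - 214224)*(47838 + 137805) = √(-208471) - 358947*185643 = I*√208471 - 66635997921 = -66635997921 + I*√208471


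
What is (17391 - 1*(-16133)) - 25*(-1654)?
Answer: 74874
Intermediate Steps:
(17391 - 1*(-16133)) - 25*(-1654) = (17391 + 16133) + 41350 = 33524 + 41350 = 74874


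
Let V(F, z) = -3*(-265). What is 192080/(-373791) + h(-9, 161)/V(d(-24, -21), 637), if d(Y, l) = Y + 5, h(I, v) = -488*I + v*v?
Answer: 3726007661/99054615 ≈ 37.616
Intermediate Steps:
h(I, v) = v² - 488*I (h(I, v) = -488*I + v² = v² - 488*I)
d(Y, l) = 5 + Y
V(F, z) = 795
192080/(-373791) + h(-9, 161)/V(d(-24, -21), 637) = 192080/(-373791) + (161² - 488*(-9))/795 = 192080*(-1/373791) + (25921 + 4392)*(1/795) = -192080/373791 + 30313*(1/795) = -192080/373791 + 30313/795 = 3726007661/99054615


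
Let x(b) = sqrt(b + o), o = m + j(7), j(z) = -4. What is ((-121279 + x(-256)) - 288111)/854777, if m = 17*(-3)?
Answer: -409390/854777 + I*sqrt(311)/854777 ≈ -0.47894 + 2.0631e-5*I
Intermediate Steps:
m = -51
o = -55 (o = -51 - 4 = -55)
x(b) = sqrt(-55 + b) (x(b) = sqrt(b - 55) = sqrt(-55 + b))
((-121279 + x(-256)) - 288111)/854777 = ((-121279 + sqrt(-55 - 256)) - 288111)/854777 = ((-121279 + sqrt(-311)) - 288111)*(1/854777) = ((-121279 + I*sqrt(311)) - 288111)*(1/854777) = (-409390 + I*sqrt(311))*(1/854777) = -409390/854777 + I*sqrt(311)/854777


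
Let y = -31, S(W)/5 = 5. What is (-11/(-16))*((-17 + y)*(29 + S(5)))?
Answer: -1782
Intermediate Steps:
S(W) = 25 (S(W) = 5*5 = 25)
(-11/(-16))*((-17 + y)*(29 + S(5))) = (-11/(-16))*((-17 - 31)*(29 + 25)) = (-1/16*(-11))*(-48*54) = (11/16)*(-2592) = -1782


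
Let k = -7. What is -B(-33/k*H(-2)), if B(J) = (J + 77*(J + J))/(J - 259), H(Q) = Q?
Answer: -10230/1879 ≈ -5.4444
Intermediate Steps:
B(J) = 155*J/(-259 + J) (B(J) = (J + 77*(2*J))/(-259 + J) = (J + 154*J)/(-259 + J) = (155*J)/(-259 + J) = 155*J/(-259 + J))
-B(-33/k*H(-2)) = -155*(-33/(-7)*(-2))/(-259 - 33/(-7)*(-2)) = -155*(-33*(-⅐)*(-2))/(-259 - 33*(-⅐)*(-2)) = -155*(-(-33)*(-2)/7)/(-259 - (-33)*(-2)/7) = -155*(-1*66/7)/(-259 - 1*66/7) = -155*(-66)/(7*(-259 - 66/7)) = -155*(-66)/(7*(-1879/7)) = -155*(-66)*(-7)/(7*1879) = -1*10230/1879 = -10230/1879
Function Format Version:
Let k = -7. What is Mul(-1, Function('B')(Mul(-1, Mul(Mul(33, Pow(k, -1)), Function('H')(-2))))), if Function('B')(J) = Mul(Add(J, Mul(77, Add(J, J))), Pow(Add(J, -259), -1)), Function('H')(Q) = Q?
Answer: Rational(-10230, 1879) ≈ -5.4444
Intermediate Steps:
Function('B')(J) = Mul(155, J, Pow(Add(-259, J), -1)) (Function('B')(J) = Mul(Add(J, Mul(77, Mul(2, J))), Pow(Add(-259, J), -1)) = Mul(Add(J, Mul(154, J)), Pow(Add(-259, J), -1)) = Mul(Mul(155, J), Pow(Add(-259, J), -1)) = Mul(155, J, Pow(Add(-259, J), -1)))
Mul(-1, Function('B')(Mul(-1, Mul(Mul(33, Pow(k, -1)), Function('H')(-2))))) = Mul(-1, Mul(155, Mul(-1, Mul(Mul(33, Pow(-7, -1)), -2)), Pow(Add(-259, Mul(-1, Mul(Mul(33, Pow(-7, -1)), -2))), -1))) = Mul(-1, Mul(155, Mul(-1, Mul(Mul(33, Rational(-1, 7)), -2)), Pow(Add(-259, Mul(-1, Mul(Mul(33, Rational(-1, 7)), -2))), -1))) = Mul(-1, Mul(155, Mul(-1, Mul(Rational(-33, 7), -2)), Pow(Add(-259, Mul(-1, Mul(Rational(-33, 7), -2))), -1))) = Mul(-1, Mul(155, Mul(-1, Rational(66, 7)), Pow(Add(-259, Mul(-1, Rational(66, 7))), -1))) = Mul(-1, Mul(155, Rational(-66, 7), Pow(Add(-259, Rational(-66, 7)), -1))) = Mul(-1, Mul(155, Rational(-66, 7), Pow(Rational(-1879, 7), -1))) = Mul(-1, Mul(155, Rational(-66, 7), Rational(-7, 1879))) = Mul(-1, Rational(10230, 1879)) = Rational(-10230, 1879)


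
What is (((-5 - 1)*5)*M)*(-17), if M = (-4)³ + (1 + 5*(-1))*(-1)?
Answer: -30600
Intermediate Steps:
M = -60 (M = -64 + (1 - 5)*(-1) = -64 - 4*(-1) = -64 + 4 = -60)
(((-5 - 1)*5)*M)*(-17) = (((-5 - 1)*5)*(-60))*(-17) = (-6*5*(-60))*(-17) = -30*(-60)*(-17) = 1800*(-17) = -30600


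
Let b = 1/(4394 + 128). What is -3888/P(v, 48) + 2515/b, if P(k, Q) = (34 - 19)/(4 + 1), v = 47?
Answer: 11371534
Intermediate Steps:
b = 1/4522 ≈ 0.00022114
P(k, Q) = 3 (P(k, Q) = 15/5 = 15*(1/5) = 3)
-3888/P(v, 48) + 2515/b = -3888/3 + 2515/(1/4522) = -3888*1/3 + 2515*4522 = -1296 + 11372830 = 11371534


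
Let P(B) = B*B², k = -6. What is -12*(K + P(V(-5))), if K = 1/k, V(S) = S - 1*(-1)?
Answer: 770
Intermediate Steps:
V(S) = 1 + S (V(S) = S + 1 = 1 + S)
K = -⅙ (K = 1/(-6) = -⅙ ≈ -0.16667)
P(B) = B³
-12*(K + P(V(-5))) = -12*(-⅙ + (1 - 5)³) = -12*(-⅙ + (-4)³) = -12*(-⅙ - 64) = -12*(-385/6) = 770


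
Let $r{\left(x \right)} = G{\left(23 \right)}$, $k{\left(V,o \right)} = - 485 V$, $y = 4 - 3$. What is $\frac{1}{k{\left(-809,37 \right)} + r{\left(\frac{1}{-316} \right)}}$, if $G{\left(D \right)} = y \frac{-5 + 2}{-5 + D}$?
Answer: $\frac{6}{2354189} \approx 2.5486 \cdot 10^{-6}$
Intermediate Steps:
$y = 1$ ($y = 4 - 3 = 1$)
$G{\left(D \right)} = - \frac{3}{-5 + D}$ ($G{\left(D \right)} = 1 \frac{-5 + 2}{-5 + D} = 1 \left(- \frac{3}{-5 + D}\right) = - \frac{3}{-5 + D}$)
$r{\left(x \right)} = - \frac{1}{6}$ ($r{\left(x \right)} = - \frac{3}{-5 + 23} = - \frac{3}{18} = \left(-3\right) \frac{1}{18} = - \frac{1}{6}$)
$\frac{1}{k{\left(-809,37 \right)} + r{\left(\frac{1}{-316} \right)}} = \frac{1}{\left(-485\right) \left(-809\right) - \frac{1}{6}} = \frac{1}{392365 - \frac{1}{6}} = \frac{1}{\frac{2354189}{6}} = \frac{6}{2354189}$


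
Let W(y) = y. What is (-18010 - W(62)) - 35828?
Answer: -53900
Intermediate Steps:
(-18010 - W(62)) - 35828 = (-18010 - 1*62) - 35828 = (-18010 - 62) - 35828 = -18072 - 35828 = -53900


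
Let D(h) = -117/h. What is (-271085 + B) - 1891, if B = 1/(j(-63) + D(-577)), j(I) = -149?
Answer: -23436628033/85856 ≈ -2.7298e+5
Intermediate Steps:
B = -577/85856 (B = 1/(-149 - 117/(-577)) = 1/(-149 - 117*(-1/577)) = 1/(-149 + 117/577) = 1/(-85856/577) = -577/85856 ≈ -0.0067206)
(-271085 + B) - 1891 = (-271085 - 577/85856) - 1891 = -23274274337/85856 - 1891 = -23436628033/85856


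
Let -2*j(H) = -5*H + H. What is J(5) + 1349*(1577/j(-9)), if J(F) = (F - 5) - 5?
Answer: -2127463/18 ≈ -1.1819e+5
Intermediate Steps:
j(H) = 2*H (j(H) = -(-5*H + H)/2 = -(-2)*H = 2*H)
J(F) = -10 + F (J(F) = (-5 + F) - 5 = -10 + F)
J(5) + 1349*(1577/j(-9)) = (-10 + 5) + 1349*(1577/((2*(-9)))) = -5 + 1349*(1577/(-18)) = -5 + 1349*(1577*(-1/18)) = -5 + 1349*(-1577/18) = -5 - 2127373/18 = -2127463/18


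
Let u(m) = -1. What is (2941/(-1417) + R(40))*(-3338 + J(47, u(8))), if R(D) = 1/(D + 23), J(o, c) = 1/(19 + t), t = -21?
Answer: 613836641/89271 ≈ 6876.1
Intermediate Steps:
J(o, c) = -1/2 (J(o, c) = 1/(19 - 21) = 1/(-2) = -1/2)
R(D) = 1/(23 + D)
(2941/(-1417) + R(40))*(-3338 + J(47, u(8))) = (2941/(-1417) + 1/(23 + 40))*(-3338 - 1/2) = (2941*(-1/1417) + 1/63)*(-6677/2) = (-2941/1417 + 1/63)*(-6677/2) = -183866/89271*(-6677/2) = 613836641/89271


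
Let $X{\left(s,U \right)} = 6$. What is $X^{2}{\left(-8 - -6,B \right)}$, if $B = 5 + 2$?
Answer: $36$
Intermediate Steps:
$B = 7$
$X^{2}{\left(-8 - -6,B \right)} = 6^{2} = 36$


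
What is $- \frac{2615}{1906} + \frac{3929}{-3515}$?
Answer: $- \frac{16680399}{6699590} \approx -2.4898$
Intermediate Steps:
$- \frac{2615}{1906} + \frac{3929}{-3515} = \left(-2615\right) \frac{1}{1906} + 3929 \left(- \frac{1}{3515}\right) = - \frac{2615}{1906} - \frac{3929}{3515} = - \frac{16680399}{6699590}$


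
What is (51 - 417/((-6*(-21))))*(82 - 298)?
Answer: -72108/7 ≈ -10301.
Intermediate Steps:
(51 - 417/((-6*(-21))))*(82 - 298) = (51 - 417/126)*(-216) = (51 - 417*1/126)*(-216) = (51 - 139/42)*(-216) = (2003/42)*(-216) = -72108/7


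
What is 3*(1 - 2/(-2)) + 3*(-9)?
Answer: -21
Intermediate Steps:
3*(1 - 2/(-2)) + 3*(-9) = 3*(1 - 2*(-½)) - 27 = 3*(1 + 1) - 27 = 3*2 - 27 = 6 - 27 = -21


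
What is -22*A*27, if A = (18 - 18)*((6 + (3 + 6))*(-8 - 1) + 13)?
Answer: 0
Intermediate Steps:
A = 0 (A = 0*((6 + 9)*(-9) + 13) = 0*(15*(-9) + 13) = 0*(-135 + 13) = 0*(-122) = 0)
-22*A*27 = -22*0*27 = 0*27 = 0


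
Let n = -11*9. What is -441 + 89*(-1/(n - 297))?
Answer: -174547/396 ≈ -440.78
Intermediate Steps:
n = -99
-441 + 89*(-1/(n - 297)) = -441 + 89*(-1/(-99 - 297)) = -441 + 89*(-1/(-396)) = -441 + 89*(-1*(-1/396)) = -441 + 89*(1/396) = -441 + 89/396 = -174547/396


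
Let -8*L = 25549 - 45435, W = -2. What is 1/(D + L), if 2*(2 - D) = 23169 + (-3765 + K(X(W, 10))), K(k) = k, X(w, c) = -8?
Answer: -4/28841 ≈ -0.00013869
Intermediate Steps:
D = -9696 (D = 2 - (23169 + (-3765 - 8))/2 = 2 - (23169 - 3773)/2 = 2 - ½*19396 = 2 - 9698 = -9696)
L = 9943/4 (L = -(25549 - 45435)/8 = -⅛*(-19886) = 9943/4 ≈ 2485.8)
1/(D + L) = 1/(-9696 + 9943/4) = 1/(-28841/4) = -4/28841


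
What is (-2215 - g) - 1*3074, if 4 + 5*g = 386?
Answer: -26827/5 ≈ -5365.4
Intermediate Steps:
g = 382/5 (g = -⅘ + (⅕)*386 = -⅘ + 386/5 = 382/5 ≈ 76.400)
(-2215 - g) - 1*3074 = (-2215 - 1*382/5) - 1*3074 = (-2215 - 382/5) - 3074 = -11457/5 - 3074 = -26827/5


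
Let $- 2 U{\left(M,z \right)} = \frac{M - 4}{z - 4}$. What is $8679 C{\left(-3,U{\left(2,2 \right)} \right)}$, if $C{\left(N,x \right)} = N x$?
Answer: $\frac{26037}{2} \approx 13019.0$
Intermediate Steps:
$U{\left(M,z \right)} = - \frac{-4 + M}{2 \left(-4 + z\right)}$ ($U{\left(M,z \right)} = - \frac{\left(M - 4\right) \frac{1}{z - 4}}{2} = - \frac{\left(-4 + M\right) \frac{1}{-4 + z}}{2} = - \frac{\frac{1}{-4 + z} \left(-4 + M\right)}{2} = - \frac{-4 + M}{2 \left(-4 + z\right)}$)
$8679 C{\left(-3,U{\left(2,2 \right)} \right)} = 8679 \left(- 3 \frac{4 - 2}{2 \left(-4 + 2\right)}\right) = 8679 \left(- 3 \frac{4 - 2}{2 \left(-2\right)}\right) = 8679 \left(- 3 \cdot \frac{1}{2} \left(- \frac{1}{2}\right) 2\right) = 8679 \left(\left(-3\right) \left(- \frac{1}{2}\right)\right) = 8679 \cdot \frac{3}{2} = \frac{26037}{2}$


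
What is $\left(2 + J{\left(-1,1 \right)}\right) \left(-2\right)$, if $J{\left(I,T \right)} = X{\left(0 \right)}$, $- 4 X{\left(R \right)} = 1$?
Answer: $- \frac{7}{2} \approx -3.5$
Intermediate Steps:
$X{\left(R \right)} = - \frac{1}{4}$ ($X{\left(R \right)} = \left(- \frac{1}{4}\right) 1 = - \frac{1}{4}$)
$J{\left(I,T \right)} = - \frac{1}{4}$
$\left(2 + J{\left(-1,1 \right)}\right) \left(-2\right) = \left(2 - \frac{1}{4}\right) \left(-2\right) = \frac{7}{4} \left(-2\right) = - \frac{7}{2}$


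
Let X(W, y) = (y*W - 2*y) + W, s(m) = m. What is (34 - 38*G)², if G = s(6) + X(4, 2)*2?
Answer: 643204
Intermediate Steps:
X(W, y) = W - 2*y + W*y (X(W, y) = (W*y - 2*y) + W = (-2*y + W*y) + W = W - 2*y + W*y)
G = 22 (G = 6 + (4 - 2*2 + 4*2)*2 = 6 + (4 - 4 + 8)*2 = 6 + 8*2 = 6 + 16 = 22)
(34 - 38*G)² = (34 - 38*22)² = (34 - 836)² = (-802)² = 643204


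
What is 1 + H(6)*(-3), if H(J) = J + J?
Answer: -35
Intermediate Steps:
H(J) = 2*J
1 + H(6)*(-3) = 1 + (2*6)*(-3) = 1 + 12*(-3) = 1 - 36 = -35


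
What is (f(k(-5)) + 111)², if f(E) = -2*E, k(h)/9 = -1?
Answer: 16641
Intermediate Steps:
k(h) = -9 (k(h) = 9*(-1) = -9)
(f(k(-5)) + 111)² = (-2*(-9) + 111)² = (18 + 111)² = 129² = 16641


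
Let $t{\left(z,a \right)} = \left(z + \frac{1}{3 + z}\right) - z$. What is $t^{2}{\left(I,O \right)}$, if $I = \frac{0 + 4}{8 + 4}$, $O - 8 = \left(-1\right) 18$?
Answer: $\frac{9}{100} \approx 0.09$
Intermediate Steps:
$O = -10$ ($O = 8 - 18 = -10$)
$I = \frac{1}{3}$ ($I = \frac{4}{12} = 4 \cdot \frac{1}{12} = \frac{1}{3} \approx 0.33333$)
$t{\left(z,a \right)} = \frac{1}{3 + z}$
$t^{2}{\left(I,O \right)} = \left(\frac{1}{3 + \frac{1}{3}}\right)^{2} = \left(\frac{1}{\frac{10}{3}}\right)^{2} = \left(\frac{3}{10}\right)^{2} = \frac{9}{100}$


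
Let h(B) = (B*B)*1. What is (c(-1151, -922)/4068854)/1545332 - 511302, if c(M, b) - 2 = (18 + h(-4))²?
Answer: -1607464536248122149/3143865144764 ≈ -5.1130e+5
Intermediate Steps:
h(B) = B² (h(B) = B²*1 = B²)
c(M, b) = 1158 (c(M, b) = 2 + (18 + (-4)²)² = 2 + (18 + 16)² = 2 + 34² = 2 + 1156 = 1158)
(c(-1151, -922)/4068854)/1545332 - 511302 = (1158/4068854)/1545332 - 511302 = (1158*(1/4068854))*(1/1545332) - 511302 = (579/2034427)*(1/1545332) - 511302 = 579/3143865144764 - 511302 = -1607464536248122149/3143865144764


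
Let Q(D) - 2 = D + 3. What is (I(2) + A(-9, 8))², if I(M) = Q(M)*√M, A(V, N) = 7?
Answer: 147 + 98*√2 ≈ 285.59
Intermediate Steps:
Q(D) = 5 + D (Q(D) = 2 + (D + 3) = 2 + (3 + D) = 5 + D)
I(M) = √M*(5 + M) (I(M) = (5 + M)*√M = √M*(5 + M))
(I(2) + A(-9, 8))² = (√2*(5 + 2) + 7)² = (√2*7 + 7)² = (7*√2 + 7)² = (7 + 7*√2)²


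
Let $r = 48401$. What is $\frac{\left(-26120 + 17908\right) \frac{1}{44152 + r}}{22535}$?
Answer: $- \frac{8212}{2085681855} \approx -3.9373 \cdot 10^{-6}$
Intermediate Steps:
$\frac{\left(-26120 + 17908\right) \frac{1}{44152 + r}}{22535} = \frac{\left(-26120 + 17908\right) \frac{1}{44152 + 48401}}{22535} = - \frac{8212}{92553} \cdot \frac{1}{22535} = \left(-8212\right) \frac{1}{92553} \cdot \frac{1}{22535} = \left(- \frac{8212}{92553}\right) \frac{1}{22535} = - \frac{8212}{2085681855}$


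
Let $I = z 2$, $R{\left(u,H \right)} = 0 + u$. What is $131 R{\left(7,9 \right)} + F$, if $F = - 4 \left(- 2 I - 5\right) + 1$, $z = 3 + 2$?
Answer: $1018$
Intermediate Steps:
$R{\left(u,H \right)} = u$
$z = 5$
$I = 10$ ($I = 5 \cdot 2 = 10$)
$F = 101$ ($F = - 4 \left(\left(-2\right) 10 - 5\right) + 1 = - 4 \left(-20 - 5\right) + 1 = \left(-4\right) \left(-25\right) + 1 = 100 + 1 = 101$)
$131 R{\left(7,9 \right)} + F = 131 \cdot 7 + 101 = 917 + 101 = 1018$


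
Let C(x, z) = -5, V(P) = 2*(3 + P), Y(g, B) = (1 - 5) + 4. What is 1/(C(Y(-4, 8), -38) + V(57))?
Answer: 1/115 ≈ 0.0086956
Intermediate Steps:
Y(g, B) = 0 (Y(g, B) = -4 + 4 = 0)
V(P) = 6 + 2*P
1/(C(Y(-4, 8), -38) + V(57)) = 1/(-5 + (6 + 2*57)) = 1/(-5 + (6 + 114)) = 1/(-5 + 120) = 1/115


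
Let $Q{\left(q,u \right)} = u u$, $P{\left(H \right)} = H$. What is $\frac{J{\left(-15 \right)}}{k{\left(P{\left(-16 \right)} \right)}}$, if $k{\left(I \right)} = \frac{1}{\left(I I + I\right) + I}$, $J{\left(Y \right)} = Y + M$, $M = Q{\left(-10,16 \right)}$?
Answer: $53984$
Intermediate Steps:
$Q{\left(q,u \right)} = u^{2}$
$M = 256$ ($M = 16^{2} = 256$)
$J{\left(Y \right)} = 256 + Y$ ($J{\left(Y \right)} = Y + 256 = 256 + Y$)
$k{\left(I \right)} = \frac{1}{I^{2} + 2 I}$ ($k{\left(I \right)} = \frac{1}{\left(I^{2} + I\right) + I} = \frac{1}{\left(I + I^{2}\right) + I} = \frac{1}{I^{2} + 2 I}$)
$\frac{J{\left(-15 \right)}}{k{\left(P{\left(-16 \right)} \right)}} = \frac{256 - 15}{\frac{1}{-16} \frac{1}{2 - 16}} = \frac{241}{\left(- \frac{1}{16}\right) \frac{1}{-14}} = \frac{241}{\left(- \frac{1}{16}\right) \left(- \frac{1}{14}\right)} = 241 \frac{1}{\frac{1}{224}} = 241 \cdot 224 = 53984$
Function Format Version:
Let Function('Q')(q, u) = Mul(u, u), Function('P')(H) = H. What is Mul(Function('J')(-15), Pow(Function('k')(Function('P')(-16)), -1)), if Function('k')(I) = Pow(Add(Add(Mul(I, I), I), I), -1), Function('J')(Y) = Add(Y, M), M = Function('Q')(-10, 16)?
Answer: 53984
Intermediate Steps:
Function('Q')(q, u) = Pow(u, 2)
M = 256 (M = Pow(16, 2) = 256)
Function('J')(Y) = Add(256, Y) (Function('J')(Y) = Add(Y, 256) = Add(256, Y))
Function('k')(I) = Pow(Add(Pow(I, 2), Mul(2, I)), -1) (Function('k')(I) = Pow(Add(Add(Pow(I, 2), I), I), -1) = Pow(Add(Add(I, Pow(I, 2)), I), -1) = Pow(Add(Pow(I, 2), Mul(2, I)), -1))
Mul(Function('J')(-15), Pow(Function('k')(Function('P')(-16)), -1)) = Mul(Add(256, -15), Pow(Mul(Pow(-16, -1), Pow(Add(2, -16), -1)), -1)) = Mul(241, Pow(Mul(Rational(-1, 16), Pow(-14, -1)), -1)) = Mul(241, Pow(Mul(Rational(-1, 16), Rational(-1, 14)), -1)) = Mul(241, Pow(Rational(1, 224), -1)) = Mul(241, 224) = 53984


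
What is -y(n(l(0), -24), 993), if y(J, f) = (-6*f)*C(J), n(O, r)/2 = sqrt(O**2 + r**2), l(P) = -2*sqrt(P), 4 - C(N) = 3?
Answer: 5958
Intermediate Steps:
C(N) = 1 (C(N) = 4 - 1*3 = 4 - 3 = 1)
n(O, r) = 2*sqrt(O**2 + r**2)
y(J, f) = -6*f (y(J, f) = -6*f*1 = -6*f)
-y(n(l(0), -24), 993) = -(-6)*993 = -1*(-5958) = 5958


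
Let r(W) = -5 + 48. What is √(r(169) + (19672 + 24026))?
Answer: √43741 ≈ 209.14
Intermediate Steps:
r(W) = 43
√(r(169) + (19672 + 24026)) = √(43 + (19672 + 24026)) = √(43 + 43698) = √43741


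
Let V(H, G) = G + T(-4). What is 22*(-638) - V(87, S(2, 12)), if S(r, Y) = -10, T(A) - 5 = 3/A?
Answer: -56121/4 ≈ -14030.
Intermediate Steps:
T(A) = 5 + 3/A
V(H, G) = 17/4 + G (V(H, G) = G + (5 + 3/(-4)) = G + (5 + 3*(-¼)) = G + (5 - ¾) = G + 17/4 = 17/4 + G)
22*(-638) - V(87, S(2, 12)) = 22*(-638) - (17/4 - 10) = -14036 - 1*(-23/4) = -14036 + 23/4 = -56121/4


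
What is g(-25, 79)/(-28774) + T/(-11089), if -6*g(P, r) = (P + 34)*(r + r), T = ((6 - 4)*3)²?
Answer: 1592229/319074886 ≈ 0.0049901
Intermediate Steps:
T = 36 (T = (2*3)² = 6² = 36)
g(P, r) = -r*(34 + P)/3 (g(P, r) = -(P + 34)*(r + r)/6 = -(34 + P)*2*r/6 = -r*(34 + P)/3)
g(-25, 79)/(-28774) + T/(-11089) = -⅓*79*(34 - 25)/(-28774) + 36/(-11089) = -⅓*79*9*(-1/28774) + 36*(-1/11089) = -237*(-1/28774) - 36/11089 = 237/28774 - 36/11089 = 1592229/319074886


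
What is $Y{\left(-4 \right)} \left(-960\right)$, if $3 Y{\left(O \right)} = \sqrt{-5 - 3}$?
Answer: $- 640 i \sqrt{2} \approx - 905.1 i$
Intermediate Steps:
$Y{\left(O \right)} = \frac{2 i \sqrt{2}}{3}$ ($Y{\left(O \right)} = \frac{\sqrt{-5 - 3}}{3} = \frac{\sqrt{-8}}{3} = \frac{2 i \sqrt{2}}{3}$)
$Y{\left(-4 \right)} \left(-960\right) = \frac{2 i \sqrt{2}}{3} \left(-960\right) = - 640 i \sqrt{2}$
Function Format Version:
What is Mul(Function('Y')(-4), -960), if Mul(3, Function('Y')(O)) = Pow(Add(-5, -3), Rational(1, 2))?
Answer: Mul(-640, I, Pow(2, Rational(1, 2))) ≈ Mul(-905.10, I)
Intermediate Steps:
Function('Y')(O) = Mul(Rational(2, 3), I, Pow(2, Rational(1, 2))) (Function('Y')(O) = Mul(Rational(1, 3), Pow(Add(-5, -3), Rational(1, 2))) = Mul(Rational(1, 3), Pow(-8, Rational(1, 2))) = Mul(Rational(1, 3), Mul(2, I, Pow(2, Rational(1, 2)))) = Mul(Rational(2, 3), I, Pow(2, Rational(1, 2))))
Mul(Function('Y')(-4), -960) = Mul(Mul(Rational(2, 3), I, Pow(2, Rational(1, 2))), -960) = Mul(-640, I, Pow(2, Rational(1, 2)))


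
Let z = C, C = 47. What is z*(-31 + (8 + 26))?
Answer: 141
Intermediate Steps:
z = 47
z*(-31 + (8 + 26)) = 47*(-31 + (8 + 26)) = 47*(-31 + 34) = 47*3 = 141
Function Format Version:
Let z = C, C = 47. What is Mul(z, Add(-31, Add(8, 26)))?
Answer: 141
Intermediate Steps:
z = 47
Mul(z, Add(-31, Add(8, 26))) = Mul(47, Add(-31, Add(8, 26))) = Mul(47, Add(-31, 34)) = Mul(47, 3) = 141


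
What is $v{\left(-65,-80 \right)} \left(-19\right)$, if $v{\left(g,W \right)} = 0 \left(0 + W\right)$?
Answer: $0$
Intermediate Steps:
$v{\left(g,W \right)} = 0$ ($v{\left(g,W \right)} = 0 W = 0$)
$v{\left(-65,-80 \right)} \left(-19\right) = 0 \left(-19\right) = 0$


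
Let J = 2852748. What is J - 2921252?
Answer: -68504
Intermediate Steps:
J - 2921252 = 2852748 - 2921252 = -68504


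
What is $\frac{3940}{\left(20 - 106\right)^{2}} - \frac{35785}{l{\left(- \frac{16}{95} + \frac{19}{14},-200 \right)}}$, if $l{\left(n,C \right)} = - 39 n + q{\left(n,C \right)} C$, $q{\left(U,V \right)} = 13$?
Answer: $\frac{91468262565}{6507849491} \approx 14.055$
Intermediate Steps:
$l{\left(n,C \right)} = - 39 n + 13 C$
$\frac{3940}{\left(20 - 106\right)^{2}} - \frac{35785}{l{\left(- \frac{16}{95} + \frac{19}{14},-200 \right)}} = \frac{3940}{\left(20 - 106\right)^{2}} - \frac{35785}{- 39 \left(- \frac{16}{95} + \frac{19}{14}\right) + 13 \left(-200\right)} = \frac{3940}{\left(-86\right)^{2}} - \frac{35785}{- 39 \left(\left(-16\right) \frac{1}{95} + 19 \cdot \frac{1}{14}\right) - 2600} = \frac{3940}{7396} - \frac{35785}{- 39 \left(- \frac{16}{95} + \frac{19}{14}\right) - 2600} = 3940 \cdot \frac{1}{7396} - \frac{35785}{\left(-39\right) \frac{1581}{1330} - 2600} = \frac{985}{1849} - \frac{35785}{- \frac{61659}{1330} - 2600} = \frac{985}{1849} - \frac{35785}{- \frac{3519659}{1330}} = \frac{985}{1849} - - \frac{47594050}{3519659} = \frac{985}{1849} + \frac{47594050}{3519659} = \frac{91468262565}{6507849491}$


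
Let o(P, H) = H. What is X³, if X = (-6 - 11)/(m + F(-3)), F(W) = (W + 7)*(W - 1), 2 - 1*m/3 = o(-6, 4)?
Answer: 4913/10648 ≈ 0.46140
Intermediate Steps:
m = -6 (m = 6 - 3*4 = 6 - 12 = -6)
F(W) = (-1 + W)*(7 + W) (F(W) = (7 + W)*(-1 + W) = (-1 + W)*(7 + W))
X = 17/22 (X = (-6 - 11)/(-6 + (-7 + (-3)² + 6*(-3))) = -17/(-6 + (-7 + 9 - 18)) = -17/(-6 - 16) = -17/(-22) = -17*(-1/22) = 17/22 ≈ 0.77273)
X³ = (17/22)³ = 4913/10648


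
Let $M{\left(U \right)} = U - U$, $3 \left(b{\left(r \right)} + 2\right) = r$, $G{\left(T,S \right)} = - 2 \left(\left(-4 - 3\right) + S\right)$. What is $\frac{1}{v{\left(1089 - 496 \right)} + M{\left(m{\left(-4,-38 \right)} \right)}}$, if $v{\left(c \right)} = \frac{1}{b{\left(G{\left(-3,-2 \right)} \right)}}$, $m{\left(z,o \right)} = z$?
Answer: $4$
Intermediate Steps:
$G{\left(T,S \right)} = 14 - 2 S$ ($G{\left(T,S \right)} = - 2 \left(\left(-4 - 3\right) + S\right) = - 2 \left(-7 + S\right) = 14 - 2 S$)
$b{\left(r \right)} = -2 + \frac{r}{3}$
$M{\left(U \right)} = 0$
$v{\left(c \right)} = \frac{1}{4}$ ($v{\left(c \right)} = \frac{1}{-2 + \frac{14 - -4}{3}} = \frac{1}{-2 + \frac{14 + 4}{3}} = \frac{1}{-2 + \frac{1}{3} \cdot 18} = \frac{1}{-2 + 6} = \frac{1}{4}$)
$\frac{1}{v{\left(1089 - 496 \right)} + M{\left(m{\left(-4,-38 \right)} \right)}} = \frac{1}{\frac{1}{4} + 0} = \frac{1}{\frac{1}{4}} = 4$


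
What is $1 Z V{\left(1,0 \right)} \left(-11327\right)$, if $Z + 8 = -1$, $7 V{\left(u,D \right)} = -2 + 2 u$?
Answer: $0$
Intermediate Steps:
$V{\left(u,D \right)} = - \frac{2}{7} + \frac{2 u}{7}$ ($V{\left(u,D \right)} = \frac{-2 + 2 u}{7} = - \frac{2}{7} + \frac{2 u}{7}$)
$Z = -9$ ($Z = -8 - 1 = -9$)
$1 Z V{\left(1,0 \right)} \left(-11327\right) = 1 \left(-9\right) \left(- \frac{2}{7} + \frac{2}{7} \cdot 1\right) \left(-11327\right) = - 9 \left(- \frac{2}{7} + \frac{2}{7}\right) \left(-11327\right) = \left(-9\right) 0 \left(-11327\right) = 0 \left(-11327\right) = 0$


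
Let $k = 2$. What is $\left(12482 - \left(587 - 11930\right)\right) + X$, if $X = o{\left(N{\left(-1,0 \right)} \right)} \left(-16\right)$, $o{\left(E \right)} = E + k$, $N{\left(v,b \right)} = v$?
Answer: $23809$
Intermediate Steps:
$o{\left(E \right)} = 2 + E$ ($o{\left(E \right)} = E + 2 = 2 + E$)
$X = -16$ ($X = \left(2 - 1\right) \left(-16\right) = 1 \left(-16\right) = -16$)
$\left(12482 - \left(587 - 11930\right)\right) + X = \left(12482 - \left(587 - 11930\right)\right) - 16 = \left(12482 - -11343\right) - 16 = \left(12482 + 11343\right) - 16 = 23825 - 16 = 23809$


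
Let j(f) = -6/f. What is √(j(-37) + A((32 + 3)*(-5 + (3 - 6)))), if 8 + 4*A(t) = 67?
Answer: √81659/74 ≈ 3.8616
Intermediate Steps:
A(t) = 59/4 (A(t) = -2 + (¼)*67 = -2 + 67/4 = 59/4)
√(j(-37) + A((32 + 3)*(-5 + (3 - 6)))) = √(-6/(-37) + 59/4) = √(-6*(-1/37) + 59/4) = √(6/37 + 59/4) = √(2207/148) = √81659/74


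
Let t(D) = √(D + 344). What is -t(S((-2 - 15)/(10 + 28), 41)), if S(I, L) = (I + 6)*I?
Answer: -√493149/38 ≈ -18.480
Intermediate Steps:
S(I, L) = I*(6 + I) (S(I, L) = (6 + I)*I = I*(6 + I))
t(D) = √(344 + D)
-t(S((-2 - 15)/(10 + 28), 41)) = -√(344 + ((-2 - 15)/(10 + 28))*(6 + (-2 - 15)/(10 + 28))) = -√(344 + (-17/38)*(6 - 17/38)) = -√(344 + (-17*1/38)*(6 - 17*1/38)) = -√(344 - 17*(6 - 17/38)/38) = -√(344 - 17/38*211/38) = -√(344 - 3587/1444) = -√(493149/1444) = -√493149/38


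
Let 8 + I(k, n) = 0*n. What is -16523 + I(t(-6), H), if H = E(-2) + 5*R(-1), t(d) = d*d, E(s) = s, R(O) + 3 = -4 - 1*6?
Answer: -16531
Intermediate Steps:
R(O) = -13 (R(O) = -3 + (-4 - 1*6) = -3 + (-4 - 6) = -3 - 10 = -13)
t(d) = d²
H = -67 (H = -2 + 5*(-13) = -2 - 65 = -67)
I(k, n) = -8 (I(k, n) = -8 + 0*n = -8 + 0 = -8)
-16523 + I(t(-6), H) = -16523 - 8 = -16531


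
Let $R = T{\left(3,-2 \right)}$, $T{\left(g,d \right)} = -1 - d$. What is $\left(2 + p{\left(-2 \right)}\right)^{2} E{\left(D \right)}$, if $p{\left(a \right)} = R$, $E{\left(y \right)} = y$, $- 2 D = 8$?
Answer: $-36$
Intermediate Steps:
$D = -4$ ($D = \left(- \frac{1}{2}\right) 8 = -4$)
$R = 1$ ($R = -1 - -2 = -1 + 2 = 1$)
$p{\left(a \right)} = 1$
$\left(2 + p{\left(-2 \right)}\right)^{2} E{\left(D \right)} = \left(2 + 1\right)^{2} \left(-4\right) = 3^{2} \left(-4\right) = 9 \left(-4\right) = -36$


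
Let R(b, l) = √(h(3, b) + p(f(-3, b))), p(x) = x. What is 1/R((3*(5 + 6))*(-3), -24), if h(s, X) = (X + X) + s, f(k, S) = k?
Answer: -I*√22/66 ≈ -0.071067*I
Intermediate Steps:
h(s, X) = s + 2*X (h(s, X) = 2*X + s = s + 2*X)
R(b, l) = √2*√b (R(b, l) = √((3 + 2*b) - 3) = √(2*b) = √2*√b)
1/R((3*(5 + 6))*(-3), -24) = 1/(√2*√((3*(5 + 6))*(-3))) = 1/(√2*√((3*11)*(-3))) = 1/(√2*√(33*(-3))) = 1/(√2*√(-99)) = 1/(√2*(3*I*√11)) = 1/(3*I*√22) = -I*√22/66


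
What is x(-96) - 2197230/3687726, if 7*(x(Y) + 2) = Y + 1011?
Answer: 78744298/614621 ≈ 128.12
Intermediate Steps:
x(Y) = 997/7 + Y/7 (x(Y) = -2 + (Y + 1011)/7 = -2 + (1011 + Y)/7 = -2 + (1011/7 + Y/7) = 997/7 + Y/7)
x(-96) - 2197230/3687726 = (997/7 + (⅐)*(-96)) - 2197230/3687726 = (997/7 - 96/7) - 2197230/3687726 = 901/7 - 1*52315/87803 = 901/7 - 52315/87803 = 78744298/614621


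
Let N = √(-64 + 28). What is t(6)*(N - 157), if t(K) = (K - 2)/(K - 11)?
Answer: 628/5 - 24*I/5 ≈ 125.6 - 4.8*I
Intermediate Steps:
t(K) = (-2 + K)/(-11 + K)
N = 6*I (N = √(-36) = 6*I ≈ 6.0*I)
t(6)*(N - 157) = ((-2 + 6)/(-11 + 6))*(6*I - 157) = (4/(-5))*(-157 + 6*I) = (-⅕*4)*(-157 + 6*I) = -4*(-157 + 6*I)/5 = 628/5 - 24*I/5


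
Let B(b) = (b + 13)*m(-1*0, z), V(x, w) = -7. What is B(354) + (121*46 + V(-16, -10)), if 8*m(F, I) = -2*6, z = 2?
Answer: 10017/2 ≈ 5008.5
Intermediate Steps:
m(F, I) = -3/2 (m(F, I) = (-2*6)/8 = (⅛)*(-12) = -3/2)
B(b) = -39/2 - 3*b/2 (B(b) = (b + 13)*(-3/2) = (13 + b)*(-3/2) = -39/2 - 3*b/2)
B(354) + (121*46 + V(-16, -10)) = (-39/2 - 3/2*354) + (121*46 - 7) = (-39/2 - 531) + (5566 - 7) = -1101/2 + 5559 = 10017/2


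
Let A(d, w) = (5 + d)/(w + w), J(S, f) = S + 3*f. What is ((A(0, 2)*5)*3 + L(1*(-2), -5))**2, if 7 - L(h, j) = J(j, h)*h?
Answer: 225/16 ≈ 14.063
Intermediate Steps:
A(d, w) = (5 + d)/(2*w) (A(d, w) = (5 + d)/((2*w)) = (5 + d)*(1/(2*w)) = (5 + d)/(2*w))
L(h, j) = 7 - h*(j + 3*h) (L(h, j) = 7 - (j + 3*h)*h = 7 - h*(j + 3*h))
((A(0, 2)*5)*3 + L(1*(-2), -5))**2 = ((((1/2)*(5 + 0)/2)*5)*3 + (7 - 1*(-2)*(-5 + 3*(1*(-2)))))**2 = ((((1/2)*(1/2)*5)*5)*3 + (7 - 1*(-2)*(-5 + 3*(-2))))**2 = (((5/4)*5)*3 + (7 - 1*(-2)*(-5 - 6)))**2 = ((25/4)*3 + (7 - 1*(-2)*(-11)))**2 = (75/4 + (7 - 22))**2 = (75/4 - 15)**2 = (15/4)**2 = 225/16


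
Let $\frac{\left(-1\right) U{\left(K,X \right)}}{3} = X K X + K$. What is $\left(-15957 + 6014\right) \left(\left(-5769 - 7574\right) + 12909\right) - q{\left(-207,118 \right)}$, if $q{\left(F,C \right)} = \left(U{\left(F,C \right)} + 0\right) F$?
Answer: $1794332237$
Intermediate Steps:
$U{\left(K,X \right)} = - 3 K - 3 K X^{2}$ ($U{\left(K,X \right)} = - 3 \left(X K X + K\right) = - 3 \left(K X X + K\right) = - 3 \left(K X^{2} + K\right) = - 3 \left(K + K X^{2}\right) = - 3 K - 3 K X^{2}$)
$q{\left(F,C \right)} = - 3 F^{2} \left(1 + C^{2}\right)$ ($q{\left(F,C \right)} = \left(- 3 F \left(1 + C^{2}\right) + 0\right) F = - 3 F \left(1 + C^{2}\right) F = - 3 F^{2} \left(1 + C^{2}\right)$)
$\left(-15957 + 6014\right) \left(\left(-5769 - 7574\right) + 12909\right) - q{\left(-207,118 \right)} = \left(-15957 + 6014\right) \left(\left(-5769 - 7574\right) + 12909\right) - 3 \left(-207\right)^{2} \left(-1 - 118^{2}\right) = - 9943 \left(\left(-5769 - 7574\right) + 12909\right) - 3 \cdot 42849 \left(-1 - 13924\right) = - 9943 \left(-13343 + 12909\right) - 3 \cdot 42849 \left(-1 - 13924\right) = \left(-9943\right) \left(-434\right) - 3 \cdot 42849 \left(-13925\right) = 4315262 - -1790016975 = 4315262 + 1790016975 = 1794332237$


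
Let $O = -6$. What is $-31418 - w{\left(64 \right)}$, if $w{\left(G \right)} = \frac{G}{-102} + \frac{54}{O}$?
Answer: $- \frac{1601827}{51} \approx -31408.0$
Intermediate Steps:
$w{\left(G \right)} = -9 - \frac{G}{102}$ ($w{\left(G \right)} = \frac{G}{-102} + \frac{54}{-6} = G \left(- \frac{1}{102}\right) + 54 \left(- \frac{1}{6}\right) = - \frac{G}{102} - 9 = -9 - \frac{G}{102}$)
$-31418 - w{\left(64 \right)} = -31418 - \left(-9 - \frac{32}{51}\right) = -31418 - - \frac{491}{51} = -31418 + \frac{491}{51} = - \frac{1601827}{51}$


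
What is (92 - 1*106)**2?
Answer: 196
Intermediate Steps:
(92 - 1*106)**2 = (92 - 106)**2 = (-14)**2 = 196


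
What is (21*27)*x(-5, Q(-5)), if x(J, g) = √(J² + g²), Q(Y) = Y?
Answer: 2835*√2 ≈ 4009.3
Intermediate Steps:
(21*27)*x(-5, Q(-5)) = (21*27)*√((-5)² + (-5)²) = 567*√(25 + 25) = 567*√50 = 567*(5*√2) = 2835*√2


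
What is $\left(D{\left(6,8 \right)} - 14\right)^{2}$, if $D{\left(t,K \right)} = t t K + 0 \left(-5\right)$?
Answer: $75076$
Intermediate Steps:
$D{\left(t,K \right)} = K t^{2}$ ($D{\left(t,K \right)} = t^{2} K + 0 = K t^{2} + 0 = K t^{2}$)
$\left(D{\left(6,8 \right)} - 14\right)^{2} = \left(8 \cdot 6^{2} - 14\right)^{2} = \left(8 \cdot 36 - 14\right)^{2} = \left(288 - 14\right)^{2} = 274^{2} = 75076$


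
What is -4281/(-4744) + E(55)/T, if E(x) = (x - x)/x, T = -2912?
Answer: 4281/4744 ≈ 0.90240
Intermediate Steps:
E(x) = 0 (E(x) = 0/x = 0)
-4281/(-4744) + E(55)/T = -4281/(-4744) + 0/(-2912) = -4281*(-1/4744) + 0*(-1/2912) = 4281/4744 + 0 = 4281/4744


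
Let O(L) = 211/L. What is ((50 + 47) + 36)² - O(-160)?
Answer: 2830451/160 ≈ 17690.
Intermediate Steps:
((50 + 47) + 36)² - O(-160) = ((50 + 47) + 36)² - 211/(-160) = (97 + 36)² - 211*(-1)/160 = 133² - 1*(-211/160) = 17689 + 211/160 = 2830451/160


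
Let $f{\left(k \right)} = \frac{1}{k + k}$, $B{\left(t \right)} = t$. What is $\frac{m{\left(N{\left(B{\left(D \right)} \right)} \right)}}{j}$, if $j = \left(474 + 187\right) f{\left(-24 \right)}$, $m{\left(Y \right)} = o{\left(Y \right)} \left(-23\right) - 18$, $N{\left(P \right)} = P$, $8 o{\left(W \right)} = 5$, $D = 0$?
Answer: $\frac{1554}{661} \approx 2.351$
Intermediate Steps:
$o{\left(W \right)} = \frac{5}{8}$ ($o{\left(W \right)} = \frac{1}{8} \cdot 5 = \frac{5}{8}$)
$f{\left(k \right)} = \frac{1}{2 k}$
$m{\left(Y \right)} = - \frac{259}{8}$ ($m{\left(Y \right)} = \frac{5}{8} \left(-23\right) - 18 = - \frac{115}{8} - 18 = - \frac{259}{8}$)
$j = - \frac{661}{48}$ ($j = \left(474 + 187\right) \frac{1}{2 \left(-24\right)} = 661 \cdot \frac{1}{2} \left(- \frac{1}{24}\right) = 661 \left(- \frac{1}{48}\right) = - \frac{661}{48} \approx -13.771$)
$\frac{m{\left(N{\left(B{\left(D \right)} \right)} \right)}}{j} = - \frac{259}{8 \left(- \frac{661}{48}\right)} = \left(- \frac{259}{8}\right) \left(- \frac{48}{661}\right) = \frac{1554}{661}$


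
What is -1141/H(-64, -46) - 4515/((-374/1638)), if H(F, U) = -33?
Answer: 11112752/561 ≈ 19809.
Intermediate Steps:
-1141/H(-64, -46) - 4515/((-374/1638)) = -1141/(-33) - 4515/((-374/1638)) = -1141*(-1/33) - 4515/((-374*1/1638)) = 1141/33 - 4515/(-187/819) = 1141/33 - 4515*(-819/187) = 1141/33 + 3697785/187 = 11112752/561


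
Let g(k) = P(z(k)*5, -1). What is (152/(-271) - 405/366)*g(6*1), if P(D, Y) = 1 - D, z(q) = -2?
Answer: -606419/33062 ≈ -18.342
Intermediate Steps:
g(k) = 11 (g(k) = 1 - (-2)*5 = 1 - 1*(-10) = 1 + 10 = 11)
(152/(-271) - 405/366)*g(6*1) = (152/(-271) - 405/366)*11 = (152*(-1/271) - 405*1/366)*11 = (-152/271 - 135/122)*11 = -55129/33062*11 = -606419/33062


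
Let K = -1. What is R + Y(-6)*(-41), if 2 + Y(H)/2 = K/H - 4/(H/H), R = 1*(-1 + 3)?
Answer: 1441/3 ≈ 480.33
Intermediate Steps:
R = 2 (R = 1*2 = 2)
Y(H) = -12 - 2/H (Y(H) = -4 + 2*(-1/H - 4/(H/H)) = -4 + 2*(-1/H - 4/1) = -4 + 2*(-1/H - 4*1) = -4 + 2*(-1/H - 4) = -4 + 2*(-4 - 1/H) = -4 + (-8 - 2/H) = -12 - 2/H)
R + Y(-6)*(-41) = 2 + (-12 - 2/(-6))*(-41) = 2 + (-12 - 2*(-1/6))*(-41) = 2 + (-12 + 1/3)*(-41) = 2 - 35/3*(-41) = 2 + 1435/3 = 1441/3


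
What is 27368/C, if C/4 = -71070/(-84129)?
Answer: 95935103/11845 ≈ 8099.2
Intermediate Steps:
C = 94760/28043 (C = 4*(-71070/(-84129)) = 4*(-71070*(-1/84129)) = 4*(23690/28043) = 94760/28043 ≈ 3.3791)
27368/C = 27368/(94760/28043) = 27368*(28043/94760) = 95935103/11845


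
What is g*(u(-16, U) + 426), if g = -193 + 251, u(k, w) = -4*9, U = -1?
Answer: 22620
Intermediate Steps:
u(k, w) = -36
g = 58
g*(u(-16, U) + 426) = 58*(-36 + 426) = 58*390 = 22620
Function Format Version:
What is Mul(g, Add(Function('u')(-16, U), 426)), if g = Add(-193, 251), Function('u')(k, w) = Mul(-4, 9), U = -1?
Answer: 22620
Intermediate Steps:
Function('u')(k, w) = -36
g = 58
Mul(g, Add(Function('u')(-16, U), 426)) = Mul(58, Add(-36, 426)) = Mul(58, 390) = 22620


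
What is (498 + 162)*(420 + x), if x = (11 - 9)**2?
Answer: 279840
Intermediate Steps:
x = 4 (x = 2**2 = 4)
(498 + 162)*(420 + x) = (498 + 162)*(420 + 4) = 660*424 = 279840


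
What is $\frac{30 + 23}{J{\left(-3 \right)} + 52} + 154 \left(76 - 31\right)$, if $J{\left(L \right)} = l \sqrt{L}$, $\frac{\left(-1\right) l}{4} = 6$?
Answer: $\frac{7679129}{1108} + \frac{159 i \sqrt{3}}{554} \approx 6930.6 + 0.4971 i$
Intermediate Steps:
$l = -24$ ($l = \left(-4\right) 6 = -24$)
$J{\left(L \right)} = - 24 \sqrt{L}$
$\frac{30 + 23}{J{\left(-3 \right)} + 52} + 154 \left(76 - 31\right) = \frac{30 + 23}{- 24 \sqrt{-3} + 52} + 154 \left(76 - 31\right) = \frac{53}{- 24 i \sqrt{3} + 52} + 154 \cdot 45 = \frac{53}{- 24 i \sqrt{3} + 52} + 6930 = \frac{53}{52 - 24 i \sqrt{3}} + 6930 = 6930 + \frac{53}{52 - 24 i \sqrt{3}}$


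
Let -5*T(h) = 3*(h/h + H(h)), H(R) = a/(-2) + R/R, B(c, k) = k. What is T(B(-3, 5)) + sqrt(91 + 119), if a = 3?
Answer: -3/10 + sqrt(210) ≈ 14.191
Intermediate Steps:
H(R) = -1/2 (H(R) = 3/(-2) + R/R = 3*(-1/2) + 1 = -3/2 + 1 = -1/2)
T(h) = -3/10 (T(h) = -3*(h/h - 1/2)/5 = -3*(1 - 1/2)/5 = -3/(5*2) = -1/5*3/2 = -3/10)
T(B(-3, 5)) + sqrt(91 + 119) = -3/10 + sqrt(91 + 119) = -3/10 + sqrt(210)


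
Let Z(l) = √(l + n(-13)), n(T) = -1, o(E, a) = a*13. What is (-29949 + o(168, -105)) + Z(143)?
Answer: -31314 + √142 ≈ -31302.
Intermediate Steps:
o(E, a) = 13*a
Z(l) = √(-1 + l) (Z(l) = √(l - 1) = √(-1 + l))
(-29949 + o(168, -105)) + Z(143) = (-29949 + 13*(-105)) + √(-1 + 143) = (-29949 - 1365) + √142 = -31314 + √142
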